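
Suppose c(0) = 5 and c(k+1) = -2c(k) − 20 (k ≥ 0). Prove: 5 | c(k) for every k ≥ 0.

Base case: c(0) = 5 = 5·1, so 5 | c(0).
Assume 5 | c(m), so c(m) = 5t for some integer t.
Then c(m+1) = -2c(m) − 20 = -2·(5t) − 20 = 5(-2t − 4), so 5 | c(m+1).
Hence 5 | c(k) for every k ≥ 0, by induction.

5 | c(k)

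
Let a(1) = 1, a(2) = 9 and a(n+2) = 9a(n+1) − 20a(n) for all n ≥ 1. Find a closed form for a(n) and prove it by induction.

Claim: a(n) = 5^n − 4^n.

Base cases: a(1) = 1 and 5^1 − 4^1 = 1; a(2) = 9 and 5^2 − 4^2 = 9.
Assume a(i) = 5^i − 4^i for all 1 ≤ i ≤ j, where j ≥ 2.
Then a(j+1) = 9a(j) − 20a(j−1) = 9·(5^j − 4^j) − 20·(5^{j−1} − 4^{j−1}) = (9·5 − 20)5^{j−1} − (9·4 − 20)4^{j−1} = 25·5^{j−1} − 16·4^{j−1} = 5^{j+1} − 4^{j+1}.
By strong induction, a(n) = 5^n − 4^n for all n ≥ 1.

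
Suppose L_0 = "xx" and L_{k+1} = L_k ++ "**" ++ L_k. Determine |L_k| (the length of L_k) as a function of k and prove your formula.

Claim: |L_k| = 2^{k+2} − 2.

Base case: |L_0| = 2, and 2^{0+2} − 2 = 2.
Assume |L_r| = 2^{r+2} − 2.
Then |L_{r+1}| = |L_r| + 2 + |L_r| = 2|L_r| + 2 = 2(2^{r+2} − 2) + 2 = 2^{r+3} − 4 + 2 = 2^{r+3} − 2.
By induction, |L_k| = 2^{k+2} − 2 for all k ≥ 0.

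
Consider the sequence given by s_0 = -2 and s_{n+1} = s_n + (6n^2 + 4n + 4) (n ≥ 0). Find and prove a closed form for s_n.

Claim: s_n = 2n^3 − n^2 + 3n − 2.

Base case: s_0 = -2, and 2·0^3 − 0^2 + 3·0 − 2 = -2.
Assume s_j = 2j^3 − j^2 + 3j − 2.
Then s_{j+1} = s_j + (6j^2 + 4j + 4) = (2j^3 − j^2 + 3j − 2) + (6j^2 + 4j + 4) = 2j^3 + 5j^2 + 7j + 2,
and 2·(j+1)^3 − (j+1)^2 + 3·(j+1) − 2 = 2j^3 + 5j^2 + 7j + 2.
Hence s_n = 2n^3 − n^2 + 3n − 2 for every n ≥ 0, by induction.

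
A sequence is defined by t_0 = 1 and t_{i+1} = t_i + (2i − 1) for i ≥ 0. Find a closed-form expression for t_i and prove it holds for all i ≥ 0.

Claim: t_i = i^2 − 2i + 1.

Base case: t_0 = 1, and 0^2 − 2·0 + 1 = 1.
Assume t_r = r^2 − 2r + 1.
Then t_{r+1} = t_r + (2r − 1) = (r^2 − 2r + 1) + (2r − 1) = r^2,
and (r+1)^2 − 2·(r+1) + 1 = r^2.
By induction, t_i = i^2 − 2i + 1 for all i ≥ 0.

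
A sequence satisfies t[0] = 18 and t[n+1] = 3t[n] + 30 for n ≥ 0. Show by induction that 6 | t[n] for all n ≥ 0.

Base case: t[0] = 18 = 6·3, so 6 | t[0].
Assume 6 | t[k], so t[k] = 6s for some integer s.
Then t[k+1] = 3t[k] + 30 = 3·(6s) + 30 = 6(3s + 5), so 6 | t[k+1].
So the property holds for k+1, and by induction 6 | t[n] for all n ≥ 0.

6 | t[n]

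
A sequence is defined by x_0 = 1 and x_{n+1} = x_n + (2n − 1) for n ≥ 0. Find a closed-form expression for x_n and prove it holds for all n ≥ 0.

Claim: x_n = n^2 − 2n + 1.

Base case: x_0 = 1, and 0^2 − 2·0 + 1 = 1.
Assume x_k = k^2 − 2k + 1.
Then x_{k+1} = x_k + (2k − 1) = (k^2 − 2k + 1) + (2k − 1) = k^2,
and (k+1)^2 − 2·(k+1) + 1 = k^2.
Hence x_n = n^2 − 2n + 1 for every n ≥ 0, by induction.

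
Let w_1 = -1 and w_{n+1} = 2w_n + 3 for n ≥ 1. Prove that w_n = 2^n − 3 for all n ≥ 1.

Base case: w_1 = -1, and 2^1 − 3 = 2 − 3 = -1.
Assume w_k = 2^k − 3 for some k ≥ 1.
Then w_{k+1} = 2w_k + 3 = 2·(2^k − 3) + 3 = 2^{k+1} − 6 + 3 = 2^{k+1} − 3.
Hence w_n = 2^n − 3 for every n ≥ 1, by induction.

w_n = 2^n − 3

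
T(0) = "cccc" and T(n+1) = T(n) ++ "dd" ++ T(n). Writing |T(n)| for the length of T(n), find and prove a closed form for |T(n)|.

Claim: |T(n)| = 6·2^n − 2.

Base case: |T(0)| = 4, and 6·2^0 − 2 = 4.
Assume |T(k)| = 6·2^k − 2.
Then |T(k+1)| = |T(k)| + 2 + |T(k)| = 2|T(k)| + 2 = 2(6·2^k − 2) + 2 = 6·2^{k+1} − 4 + 2 = 6·2^{k+1} − 2.
So the formula holds for k+1, and by induction |T(n)| = 6·2^n − 2 for all n ≥ 0.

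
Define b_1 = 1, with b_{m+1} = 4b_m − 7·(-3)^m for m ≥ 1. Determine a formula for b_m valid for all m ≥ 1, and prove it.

Claim: b_m = 4^m + (-3)^m.

Base case: b_1 = 1, and 4^1 + (-3)^1 = 4 − 3 = 1.
Assume b_k = 4^k + (-3)^k for some k ≥ 1.
Then b_{k+1} = 4b_k − 7·(-3)^k = 4·(4^k + (-3)^k) − 7·(-3)^k = 4^{k+1} + 4·(-3)^k − 7·(-3)^k = 4^{k+1} − 3·(-3)^k = 4^{k+1} + (-3)^{k+1}.
This completes the inductive step, so b_m = 4^m + (-3)^m for all m ≥ 1.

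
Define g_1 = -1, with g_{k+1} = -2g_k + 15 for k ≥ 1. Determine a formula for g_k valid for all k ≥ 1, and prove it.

Claim: g_k = 3·(-2)^k + 5.

Base case: g_1 = -1, and 3·(-2)^1 + 5 = -6 + 5 = -1.
Assume g_j = 3·(-2)^j + 5 for some j ≥ 1.
Then g_{j+1} = -2g_j + 15 = -2·(3·(-2)^j + 5) + 15 = -6·(-2)^j − 10 + 15 = 3·(-2)^{j+1} + 5.
By induction, g_k = 3·(-2)^k + 5 for all k ≥ 1.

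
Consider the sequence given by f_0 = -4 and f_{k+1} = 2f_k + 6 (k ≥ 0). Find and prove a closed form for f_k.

Claim: f_k = 2^{k+1} − 6.

Base case: f_0 = -4, and 2^{0+1} − 6 = 2 − 6 = -4.
Assume f_m = 2^{m+1} − 6 for some m ≥ 0.
Then f_{m+1} = 2f_m + 6 = 2·(2^{m+1} − 6) + 6 = 2^{m+2} − 12 + 6 = 2^{m+2} − 6.
So the formula holds for m+1, and by induction f_k = 2^{k+1} − 6 for all k ≥ 0.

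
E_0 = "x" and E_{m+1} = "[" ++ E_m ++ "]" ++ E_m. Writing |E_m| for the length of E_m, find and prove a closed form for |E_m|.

Claim: |E_m| = 3·2^m − 2.

Base case: |E_0| = 1, and 3·2^0 − 2 = 1.
Assume |E_r| = 3·2^r − 2.
Then |E_{r+1}| = 1 + |E_r| + 1 + |E_r| = 2|E_r| + 2 = 2(3·2^r − 2) + 2 = 3·2^{r+1} − 4 + 2 = 3·2^{r+1} − 2.
So the formula holds for r+1, and by induction |E_m| = 3·2^m − 2 for all m ≥ 0.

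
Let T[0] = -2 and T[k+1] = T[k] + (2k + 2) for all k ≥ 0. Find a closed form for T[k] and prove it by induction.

Claim: T[k] = k^2 + k − 2.

Base case: T[0] = -2, and 0^2 + 0 − 2 = -2.
Assume T[j] = j^2 + j − 2.
Then T[j+1] = T[j] + (2j + 2) = (j^2 + j − 2) + (2j + 2) = j^2 + 3j,
and (j+1)^2 + (j+1) − 2 = j^2 + 3j.
Hence T[k] = k^2 + k − 2 for every k ≥ 0, by induction.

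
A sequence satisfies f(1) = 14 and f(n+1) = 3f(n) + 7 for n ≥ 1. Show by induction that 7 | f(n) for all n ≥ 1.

Base case: f(1) = 14 = 7·2, so 7 | f(1).
Assume 7 | f(r), so f(r) = 7t for some integer t.
Then f(r+1) = 3f(r) + 7 = 3·(7t) + 7 = 7(3t + 1), so 7 | f(r+1).
So the property holds for r+1, and by induction 7 | f(n) for all n ≥ 1.

7 | f(n)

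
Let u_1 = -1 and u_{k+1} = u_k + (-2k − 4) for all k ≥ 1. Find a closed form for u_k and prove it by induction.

Claim: u_k = -k^2 − 3k + 3.

Base case: u_1 = -1, and -1^2 − 3·1 + 3 = -1.
Assume u_m = -m^2 − 3m + 3.
Then u_{m+1} = u_m + (-2m − 4) = (-m^2 − 3m + 3) + (-2m − 4) = -m^2 − 5m − 1,
and -(m+1)^2 − 3·(m+1) + 3 = -m^2 − 5m − 1.
This completes the inductive step, so u_k = -k^2 − 3k + 3 for all k ≥ 1.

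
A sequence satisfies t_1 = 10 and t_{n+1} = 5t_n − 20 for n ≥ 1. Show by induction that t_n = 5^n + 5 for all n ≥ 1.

Base case: t_1 = 10, and 5^1 + 5 = 5 + 5 = 10.
Assume t_r = 5^r + 5 for some r ≥ 1.
Then t_{r+1} = 5t_r − 20 = 5·(5^r + 5) − 20 = 5^{r+1} + 25 − 20 = 5^{r+1} + 5.
So the formula holds for r+1, and by induction t_n = 5^n + 5 for all n ≥ 1.

t_n = 5^n + 5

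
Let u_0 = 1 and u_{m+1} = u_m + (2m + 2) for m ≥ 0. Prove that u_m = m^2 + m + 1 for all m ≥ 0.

Base case: u_0 = 1, and 0^2 + 0 + 1 = 1.
Assume u_r = r^2 + r + 1.
Then u_{r+1} = u_r + (2r + 2) = (r^2 + r + 1) + (2r + 2) = r^2 + 3r + 3,
and (r+1)^2 + (r+1) + 1 = r^2 + 3r + 3.
This completes the inductive step, so u_m = m^2 + m + 1 for all m ≥ 0.

u_m = m^2 + m + 1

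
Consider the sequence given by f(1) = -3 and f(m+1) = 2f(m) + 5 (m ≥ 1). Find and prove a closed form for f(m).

Claim: f(m) = 2^m − 5.

Base case: f(1) = -3, and 2^1 − 5 = 2 − 5 = -3.
Assume f(j) = 2^j − 5 for some j ≥ 1.
Then f(j+1) = 2f(j) + 5 = 2·(2^j − 5) + 5 = 2^{j+1} − 10 + 5 = 2^{j+1} − 5.
So the formula holds for j+1, and by induction f(m) = 2^m − 5 for all m ≥ 1.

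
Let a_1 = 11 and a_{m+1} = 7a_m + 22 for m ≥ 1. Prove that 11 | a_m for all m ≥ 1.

Base case: a_1 = 11 = 11·1, so 11 | a_1.
Assume 11 | a_r, so a_r = 11t for some integer t.
Then a_{r+1} = 7a_r + 22 = 7·(11t) + 22 = 11(7t + 2), so 11 | a_{r+1}.
By induction, 11 | a_m for all m ≥ 1.

11 | a_m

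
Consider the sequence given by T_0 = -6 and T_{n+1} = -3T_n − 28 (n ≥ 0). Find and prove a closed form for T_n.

Claim: T_n = (-3)^n − 7.

Base case: T_0 = -6, and (-3)^0 − 7 = 1 − 7 = -6.
Assume T_r = (-3)^r − 7 for some r ≥ 0.
Then T_{r+1} = -3T_r − 28 = -3·((-3)^r − 7) − 28 = -3·(-3)^r + 21 − 28 = (-3)^{r+1} − 7.
Hence T_n = (-3)^n − 7 for every n ≥ 0, by induction.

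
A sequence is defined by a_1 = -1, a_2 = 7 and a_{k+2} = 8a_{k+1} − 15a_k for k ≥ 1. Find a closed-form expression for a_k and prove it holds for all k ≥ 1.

Claim: a_k = 5^k − 2·3^k.

Base cases: a_1 = -1 and 5^1 − 2·3^1 = -1; a_2 = 7 and 5^2 − 2·3^2 = 7.
Assume a_j = 5^j − 2·3^j for all 1 ≤ j ≤ m, where m ≥ 2.
Then a_{m+1} = 8a_m − 15a_{m−1} = 8·(5^m − 2·3^m) − 15·(5^{m−1} − 2·3^{m−1}) = (8·5 − 15)5^{m−1} − 2·(8·3 − 15)3^{m−1} = 25·5^{m−1} − 18·3^{m−1} = 5^{m+1} − 2·3^{m+1}.
By strong induction, a_k = 5^k − 2·3^k for all k ≥ 1.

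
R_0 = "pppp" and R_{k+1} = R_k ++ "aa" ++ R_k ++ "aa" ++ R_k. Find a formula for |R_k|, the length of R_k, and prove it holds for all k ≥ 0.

Claim: |R_k| = 6·3^k − 2.

Base case: |R_0| = 4, and 6·3^0 − 2 = 4.
Assume |R_m| = 6·3^m − 2.
Then |R_{m+1}| = 3|R_m| + 4 = 3(6·3^m − 2) + 4 = 6·3^{m+1} − 6 + 4 = 6·3^{m+1} − 2.
This completes the inductive step, so |R_k| = 6·3^k − 2 for all k ≥ 0.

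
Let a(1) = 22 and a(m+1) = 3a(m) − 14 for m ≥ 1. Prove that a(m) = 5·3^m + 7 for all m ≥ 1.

Base case: a(1) = 22, and 5·3^1 + 7 = 15 + 7 = 22.
Assume a(r) = 5·3^r + 7 for some r ≥ 1.
Then a(r+1) = 3a(r) − 14 = 3·(5·3^r + 7) − 14 = 15·3^r + 21 − 14 = 5·3^{r+1} + 7.
By induction, a(m) = 5·3^m + 7 for all m ≥ 1.

a(m) = 5·3^m + 7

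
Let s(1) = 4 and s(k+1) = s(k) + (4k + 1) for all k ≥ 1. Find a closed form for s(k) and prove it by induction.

Claim: s(k) = 2k^2 − k + 3.

Base case: s(1) = 4, and 2·1^2 − 1 + 3 = 4.
Assume s(m) = 2m^2 − m + 3.
Then s(m+1) = s(m) + (4m + 1) = (2m^2 − m + 3) + (4m + 1) = 2m^2 + 3m + 4,
and 2·(m+1)^2 − (m+1) + 3 = 2m^2 + 3m + 4.
This completes the inductive step, so s(k) = 2k^2 − k + 3 for all k ≥ 1.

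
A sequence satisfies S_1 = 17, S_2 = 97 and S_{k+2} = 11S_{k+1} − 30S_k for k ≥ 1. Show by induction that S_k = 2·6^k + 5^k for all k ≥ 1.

Base cases: S_1 = 17 and 2·6^1 + 5^1 = 17; S_2 = 97 and 2·6^2 + 5^2 = 97.
Assume S_j = 2·6^j + 5^j for all 1 ≤ j ≤ r, where r ≥ 2.
Then S_{r+1} = 11S_r − 30S_{r−1} = 11·(2·6^r + 5^r) − 30·(2·6^{r−1} + 5^{r−1}) = 2·(11·6 − 30)6^{r−1} + (11·5 − 30)5^{r−1} = 72·6^{r−1} + 25·5^{r−1} = 2·6^{r+1} + 5^{r+1}.
By strong induction, S_k = 2·6^k + 5^k for all k ≥ 1.

S_k = 2·6^k + 5^k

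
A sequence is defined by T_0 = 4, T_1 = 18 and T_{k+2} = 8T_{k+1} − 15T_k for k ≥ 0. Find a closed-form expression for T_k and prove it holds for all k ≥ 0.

Claim: T_k = 3·5^k + 3^k.

Base cases: T_0 = 4 and 3·5^0 + 3^0 = 4; T_1 = 18 and 3·5^1 + 3^1 = 18.
Assume T_j = 3·5^j + 3^j for all 0 ≤ j ≤ m, where m ≥ 1.
Then T_{m+1} = 8T_m − 15T_{m−1} = 8·(3·5^m + 3^m) − 15·(3·5^{m−1} + 3^{m−1}) = 3·(8·5 − 15)5^{m−1} + (8·3 − 15)3^{m−1} = 75·5^{m−1} + 9·3^{m−1} = 3·5^{m+1} + 3^{m+1}.
Hence T_k = 3·5^k + 3^k for every k ≥ 0, by strong induction.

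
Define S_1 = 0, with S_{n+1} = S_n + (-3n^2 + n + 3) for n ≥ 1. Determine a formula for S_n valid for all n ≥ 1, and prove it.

Claim: S_n = -n^3 + 2n^2 + 2n − 3.

Base case: S_1 = 0, and -1^3 + 2·1^2 + 2·1 − 3 = 0.
Assume S_j = -j^3 + 2j^2 + 2j − 3.
Then S_{j+1} = S_j + (-3j^2 + j + 3) = (-j^3 + 2j^2 + 2j − 3) + (-3j^2 + j + 3) = -j^3 − j^2 + 3j,
and -(j+1)^3 + 2·(j+1)^2 + 2·(j+1) − 3 = -j^3 − j^2 + 3j.
By induction, S_n = -n^3 + 2n^2 + 2n − 3 for all n ≥ 1.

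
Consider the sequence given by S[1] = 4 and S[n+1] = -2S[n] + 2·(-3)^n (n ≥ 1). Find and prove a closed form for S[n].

Claim: S[n] = (-2)^n − 2·(-3)^n.

Base case: S[1] = 4, and (-2)^1 − 2·(-3)^1 = -2 + 6 = 4.
Assume S[k] = (-2)^k − 2·(-3)^k for some k ≥ 1.
Then S[k+1] = -2S[k] + 2·(-3)^k = -2·((-2)^k − 2·(-3)^k) + 2·(-3)^k = (-2)^{k+1} + 4·(-3)^k + 2·(-3)^k = (-2)^{k+1} + 6·(-3)^k = (-2)^{k+1} − 2·(-3)^{k+1}.
By induction, S[n] = (-2)^n − 2·(-3)^n for all n ≥ 1.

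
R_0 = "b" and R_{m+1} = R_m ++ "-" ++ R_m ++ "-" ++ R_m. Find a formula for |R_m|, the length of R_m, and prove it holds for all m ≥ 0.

Claim: |R_m| = 2·3^m − 1.

Base case: |R_0| = 1, and 2·3^0 − 1 = 1.
Assume |R_k| = 2·3^k − 1.
Then |R_{k+1}| = 3|R_k| + 2 = 3(2·3^k − 1) + 2 = 2·3^{k+1} − 3 + 2 = 2·3^{k+1} − 1.
So the formula holds for k+1, and by induction |R_m| = 2·3^m − 1 for all m ≥ 0.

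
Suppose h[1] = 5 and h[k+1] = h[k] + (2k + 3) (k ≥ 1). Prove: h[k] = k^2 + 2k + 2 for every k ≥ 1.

Base case: h[1] = 5, and 1^2 + 2·1 + 2 = 5.
Assume h[m] = m^2 + 2m + 2.
Then h[m+1] = h[m] + (2m + 3) = (m^2 + 2m + 2) + (2m + 3) = m^2 + 4m + 5,
and (m+1)^2 + 2·(m+1) + 2 = m^2 + 4m + 5.
By induction, h[k] = k^2 + 2k + 2 for all k ≥ 1.

h[k] = k^2 + 2k + 2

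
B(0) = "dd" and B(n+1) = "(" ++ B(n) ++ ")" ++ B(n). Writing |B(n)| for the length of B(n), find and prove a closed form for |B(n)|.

Claim: |B(n)| = 2^{n+2} − 2.

Base case: |B(0)| = 2, and 2^{0+2} − 2 = 2.
Assume |B(j)| = 2^{j+2} − 2.
Then |B(j+1)| = 1 + |B(j)| + 1 + |B(j)| = 2|B(j)| + 2 = 2(2^{j+2} − 2) + 2 = 2^{j+3} − 4 + 2 = 2^{j+3} − 2.
Hence |B(n)| = 2^{n+2} − 2 for every n ≥ 0, by induction.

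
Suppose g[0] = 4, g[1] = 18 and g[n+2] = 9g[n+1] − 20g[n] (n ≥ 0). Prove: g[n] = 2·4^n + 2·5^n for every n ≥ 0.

Base cases: g[0] = 4 and 2·4^0 + 2·5^0 = 4; g[1] = 18 and 2·4^1 + 2·5^1 = 18.
Assume g[i] = 2·4^i + 2·5^i for all 0 ≤ i ≤ j, where j ≥ 1.
Then g[j+1] = 9g[j] − 20g[j−1] = 9·(2·4^j + 2·5^j) − 20·(2·4^{j−1} + 2·5^{j−1}) = 2·(9·4 − 20)4^{j−1} + 2·(9·5 − 20)5^{j−1} = 32·4^{j−1} + 50·5^{j−1} = 2·4^{j+1} + 2·5^{j+1}.
Hence g[n] = 2·4^n + 2·5^n for every n ≥ 0, by strong induction.

g[n] = 2·4^n + 2·5^n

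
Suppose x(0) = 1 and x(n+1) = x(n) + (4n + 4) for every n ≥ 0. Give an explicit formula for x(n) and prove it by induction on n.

Claim: x(n) = 2n^2 + 2n + 1.

Base case: x(0) = 1, and 2·0^2 + 2·0 + 1 = 1.
Assume x(k) = 2k^2 + 2k + 1.
Then x(k+1) = x(k) + (4k + 4) = (2k^2 + 2k + 1) + (4k + 4) = 2k^2 + 6k + 5,
and 2·(k+1)^2 + 2·(k+1) + 1 = 2k^2 + 6k + 5.
Hence x(n) = 2n^2 + 2n + 1 for every n ≥ 0, by induction.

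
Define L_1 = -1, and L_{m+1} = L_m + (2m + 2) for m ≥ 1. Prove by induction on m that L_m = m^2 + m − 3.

Base case: L_1 = -1, and 1^2 + 1 − 3 = -1.
Assume L_k = k^2 + k − 3.
Then L_{k+1} = L_k + (2k + 2) = (k^2 + k − 3) + (2k + 2) = k^2 + 3k − 1,
and (k+1)^2 + (k+1) − 3 = k^2 + 3k − 1.
Hence L_m = m^2 + m − 3 for every m ≥ 1, by induction.

L_m = m^2 + m − 3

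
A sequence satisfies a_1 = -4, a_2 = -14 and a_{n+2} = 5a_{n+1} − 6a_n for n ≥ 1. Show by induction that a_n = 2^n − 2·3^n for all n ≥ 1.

Base cases: a_1 = -4 and 2^1 − 2·3^1 = -4; a_2 = -14 and 2^2 − 2·3^2 = -14.
Assume a_j = 2^j − 2·3^j for all 1 ≤ j ≤ k, where k ≥ 2.
Then a_{k+1} = 5a_k − 6a_{k−1} = 5·(2^k − 2·3^k) − 6·(2^{k−1} − 2·3^{k−1}) = (5·2 − 6)2^{k−1} − 2·(5·3 − 6)3^{k−1} = 4·2^{k−1} − 18·3^{k−1} = 2^{k+1} − 2·3^{k+1}.
By strong induction, a_n = 2^n − 2·3^n for all n ≥ 1.

a_n = 2^n − 2·3^n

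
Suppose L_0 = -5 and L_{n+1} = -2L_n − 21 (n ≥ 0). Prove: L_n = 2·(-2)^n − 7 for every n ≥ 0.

Base case: L_0 = -5, and 2·(-2)^0 − 7 = 2 − 7 = -5.
Assume L_k = 2·(-2)^k − 7 for some k ≥ 0.
Then L_{k+1} = -2L_k − 21 = -2·(2·(-2)^k − 7) − 21 = -4·(-2)^k + 14 − 21 = 2·(-2)^{k+1} − 7.
By induction, L_n = 2·(-2)^n − 7 for all n ≥ 0.

L_n = 2·(-2)^n − 7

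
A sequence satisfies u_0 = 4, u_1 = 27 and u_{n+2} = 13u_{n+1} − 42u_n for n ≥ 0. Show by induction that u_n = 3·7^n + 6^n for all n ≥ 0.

Base cases: u_0 = 4 and 3·7^0 + 6^0 = 4; u_1 = 27 and 3·7^1 + 6^1 = 27.
Assume u_j = 3·7^j + 6^j for all 0 ≤ j ≤ k, where k ≥ 1.
Then u_{k+1} = 13u_k − 42u_{k−1} = 13·(3·7^k + 6^k) − 42·(3·7^{k−1} + 6^{k−1}) = 3·(13·7 − 42)7^{k−1} + (13·6 − 42)6^{k−1} = 147·7^{k−1} + 36·6^{k−1} = 3·7^{k+1} + 6^{k+1}.
Hence u_n = 3·7^n + 6^n for every n ≥ 0, by strong induction.

u_n = 3·7^n + 6^n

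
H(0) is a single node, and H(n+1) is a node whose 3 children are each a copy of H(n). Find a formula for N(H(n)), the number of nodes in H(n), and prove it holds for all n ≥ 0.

Claim: N(H(n)) = (3^{n+1} − 1)/2.

Base case: N(H(0)) = 1, and (3^{0+1} − 1)/2 = 1.
Assume N(H(j)) = (3^{j+1} − 1)/2.
Then N(H(j+1)) = 1 + 3N(H(j)) = 1 + 3·(3^{j+1} − 1)/2 = 1 + (3^{j+2} − 3)/2 = (2 + 3^{j+2} − 3)/2 = (3^{j+2} − 1)/2.
So the formula holds for j+1, and by induction N(H(n)) = (3^{n+1} − 1)/2 for all n ≥ 0.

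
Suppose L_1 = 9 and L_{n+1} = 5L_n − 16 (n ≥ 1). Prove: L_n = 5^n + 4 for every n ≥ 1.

Base case: L_1 = 9, and 5^1 + 4 = 5 + 4 = 9.
Assume L_k = 5^k + 4 for some k ≥ 1.
Then L_{k+1} = 5L_k − 16 = 5·(5^k + 4) − 16 = 5^{k+1} + 20 − 16 = 5^{k+1} + 4.
Hence L_n = 5^n + 4 for every n ≥ 1, by induction.

L_n = 5^n + 4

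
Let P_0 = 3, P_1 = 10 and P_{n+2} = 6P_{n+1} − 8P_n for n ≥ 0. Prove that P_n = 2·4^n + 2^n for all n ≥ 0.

Base cases: P_0 = 3 and 2·4^0 + 2^0 = 3; P_1 = 10 and 2·4^1 + 2^1 = 10.
Assume P_j = 2·4^j + 2^j for all 0 ≤ j ≤ m, where m ≥ 1.
Then P_{m+1} = 6P_m − 8P_{m−1} = 6·(2·4^m + 2^m) − 8·(2·4^{m−1} + 2^{m−1}) = 2·(6·4 − 8)4^{m−1} + (6·2 − 8)2^{m−1} = 32·4^{m−1} + 4·2^{m−1} = 2·4^{m+1} + 2^{m+1}.
So the formula holds for m+1, and by strong induction P_n = 2·4^n + 2^n for all n ≥ 0.

P_n = 2·4^n + 2^n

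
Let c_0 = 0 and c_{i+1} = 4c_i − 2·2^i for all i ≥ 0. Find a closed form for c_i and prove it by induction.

Claim: c_i = -4^i + 2^i.

Base case: c_0 = 0, and -4^0 + 2^0 = -1 + 1 = 0.
Assume c_k = -4^k + 2^k for some k ≥ 0.
Then c_{k+1} = 4c_k − 2·2^k = 4·(-4^k + 2^k) − 2·2^k = -4^{k+1} + 4·2^k − 2·2^k = -4^{k+1} + 2·2^k = -4^{k+1} + 2^{k+1}.
By induction, c_i = -4^i + 2^i for all i ≥ 0.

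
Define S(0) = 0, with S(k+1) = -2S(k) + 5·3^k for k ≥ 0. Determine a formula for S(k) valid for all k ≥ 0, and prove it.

Claim: S(k) = -(-2)^k + 3^k.

Base case: S(0) = 0, and -(-2)^0 + 3^0 = -1 + 1 = 0.
Assume S(r) = -(-2)^r + 3^r for some r ≥ 0.
Then S(r+1) = -2S(r) + 5·3^r = -2·(-(-2)^r + 3^r) + 5·3^r = -(-2)^{r+1} − 2·3^r + 5·3^r = -(-2)^{r+1} + 3·3^r = -(-2)^{r+1} + 3^{r+1}.
So the formula holds for r+1, and by induction S(k) = -(-2)^k + 3^k for all k ≥ 0.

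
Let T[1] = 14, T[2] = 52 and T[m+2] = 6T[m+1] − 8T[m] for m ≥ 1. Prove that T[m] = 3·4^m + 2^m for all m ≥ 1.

Base cases: T[1] = 14 and 3·4^1 + 2^1 = 14; T[2] = 52 and 3·4^2 + 2^2 = 52.
Assume T[j] = 3·4^j + 2^j for all 1 ≤ j ≤ r, where r ≥ 2.
Then T[r+1] = 6T[r] − 8T[r−1] = 6·(3·4^r + 2^r) − 8·(3·4^{r−1} + 2^{r−1}) = 3·(6·4 − 8)4^{r−1} + (6·2 − 8)2^{r−1} = 48·4^{r−1} + 4·2^{r−1} = 3·4^{r+1} + 2^{r+1}.
Hence T[m] = 3·4^m + 2^m for every m ≥ 1, by strong induction.

T[m] = 3·4^m + 2^m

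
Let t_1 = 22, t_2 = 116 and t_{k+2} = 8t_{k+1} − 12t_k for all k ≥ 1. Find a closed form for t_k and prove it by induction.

Claim: t_k = 3·6^k + 2·2^k.

Base cases: t_1 = 22 and 3·6^1 + 2·2^1 = 22; t_2 = 116 and 3·6^2 + 2·2^2 = 116.
Assume t_j = 3·6^j + 2·2^j for all 1 ≤ j ≤ m, where m ≥ 2.
Then t_{m+1} = 8t_m − 12t_{m−1} = 8·(3·6^m + 2·2^m) − 12·(3·6^{m−1} + 2·2^{m−1}) = 3·(8·6 − 12)6^{m−1} + 2·(8·2 − 12)2^{m−1} = 108·6^{m−1} + 8·2^{m−1} = 3·6^{m+1} + 2·2^{m+1}.
So the formula holds for m+1, and by strong induction t_k = 3·6^k + 2·2^k for all k ≥ 1.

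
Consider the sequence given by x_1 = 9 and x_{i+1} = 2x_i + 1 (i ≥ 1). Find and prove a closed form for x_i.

Claim: x_i = 5·2^i − 1.

Base case: x_1 = 9, and 5·2^1 − 1 = 10 − 1 = 9.
Assume x_r = 5·2^r − 1 for some r ≥ 1.
Then x_{r+1} = 2x_r + 1 = 2·(5·2^r − 1) + 1 = 10·2^r − 2 + 1 = 5·2^{r+1} − 1.
So the formula holds for r+1, and by induction x_i = 5·2^i − 1 for all i ≥ 1.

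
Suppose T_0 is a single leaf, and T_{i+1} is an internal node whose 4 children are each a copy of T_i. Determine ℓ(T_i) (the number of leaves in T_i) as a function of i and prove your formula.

Claim: ℓ(T_i) = 4^i.

Base case: ℓ(T_0) = 1, and 4^0 = 1.
Assume ℓ(T_k) = 4^k.
Then ℓ(T_{k+1}) = 4·ℓ(T_k) = 4·4^k = 4^{k+1}.
By induction, ℓ(T_i) = 4^i for all i ≥ 0.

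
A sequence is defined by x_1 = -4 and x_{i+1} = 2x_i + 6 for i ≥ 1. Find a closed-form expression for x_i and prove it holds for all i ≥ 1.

Claim: x_i = 2^i − 6.

Base case: x_1 = -4, and 2^1 − 6 = 2 − 6 = -4.
Assume x_j = 2^j − 6 for some j ≥ 1.
Then x_{j+1} = 2x_j + 6 = 2·(2^j − 6) + 6 = 2^{j+1} − 12 + 6 = 2^{j+1} − 6.
By induction, x_i = 2^i − 6 for all i ≥ 1.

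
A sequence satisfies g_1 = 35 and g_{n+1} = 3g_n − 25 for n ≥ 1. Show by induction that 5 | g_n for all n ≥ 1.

Base case: g_1 = 35 = 5·7, so 5 | g_1.
Assume 5 | g_j, so g_j = 5t for some integer t.
Then g_{j+1} = 3g_j − 25 = 3·(5t) − 25 = 5(3t − 5), so 5 | g_{j+1}.
This completes the inductive step, so 5 | g_n for all n ≥ 1.

5 | g_n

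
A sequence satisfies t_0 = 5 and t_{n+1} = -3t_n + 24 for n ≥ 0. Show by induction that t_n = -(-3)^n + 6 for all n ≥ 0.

Base case: t_0 = 5, and -(-3)^0 + 6 = -1 + 6 = 5.
Assume t_m = -(-3)^m + 6 for some m ≥ 0.
Then t_{m+1} = -3t_m + 24 = -3·(-(-3)^m + 6) + 24 = 3·(-3)^m − 18 + 24 = -(-3)^{m+1} + 6.
This completes the inductive step, so t_n = -(-3)^n + 6 for all n ≥ 0.

t_n = -(-3)^n + 6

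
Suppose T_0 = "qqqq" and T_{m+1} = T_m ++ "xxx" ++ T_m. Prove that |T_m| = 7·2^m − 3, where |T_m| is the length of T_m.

Base case: |T_0| = 4, and 7·2^0 − 3 = 4.
Assume |T_k| = 7·2^k − 3.
Then |T_{k+1}| = |T_k| + 3 + |T_k| = 2|T_k| + 3 = 2(7·2^k − 3) + 3 = 7·2^{k+1} − 6 + 3 = 7·2^{k+1} − 3.
By induction, |T_m| = 7·2^m − 3 for all m ≥ 0.

|T_m| = 7·2^m − 3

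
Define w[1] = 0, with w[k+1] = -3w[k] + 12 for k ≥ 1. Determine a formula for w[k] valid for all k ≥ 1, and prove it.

Claim: w[k] = (-3)^k + 3.

Base case: w[1] = 0, and (-3)^1 + 3 = -3 + 3 = 0.
Assume w[j] = (-3)^j + 3 for some j ≥ 1.
Then w[j+1] = -3w[j] + 12 = -3·((-3)^j + 3) + 12 = -3·(-3)^j − 9 + 12 = (-3)^{j+1} + 3.
This completes the inductive step, so w[k] = (-3)^k + 3 for all k ≥ 1.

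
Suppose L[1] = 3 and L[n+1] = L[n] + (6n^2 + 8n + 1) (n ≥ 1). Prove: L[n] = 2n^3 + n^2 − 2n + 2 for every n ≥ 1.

Base case: L[1] = 3, and 2·1^3 + 1^2 − 2·1 + 2 = 3.
Assume L[m] = 2m^3 + m^2 − 2m + 2.
Then L[m+1] = L[m] + (6m^2 + 8m + 1) = (2m^3 + m^2 − 2m + 2) + (6m^2 + 8m + 1) = 2m^3 + 7m^2 + 6m + 3,
and 2·(m+1)^3 + (m+1)^2 − 2·(m+1) + 2 = 2m^3 + 7m^2 + 6m + 3.
Hence L[n] = 2n^3 + n^2 − 2n + 2 for every n ≥ 1, by induction.

L[n] = 2n^3 + n^2 − 2n + 2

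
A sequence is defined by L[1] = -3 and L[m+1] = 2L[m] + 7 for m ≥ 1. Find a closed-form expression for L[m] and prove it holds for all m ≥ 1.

Claim: L[m] = 2^{m+1} − 7.

Base case: L[1] = -3, and 2^{1+1} − 7 = 4 − 7 = -3.
Assume L[r] = 2^{r+1} − 7 for some r ≥ 1.
Then L[r+1] = 2L[r] + 7 = 2·(2^{r+1} − 7) + 7 = 2^{r+2} − 14 + 7 = 2^{r+2} − 7.
So the formula holds for r+1, and by induction L[m] = 2^{m+1} − 7 for all m ≥ 1.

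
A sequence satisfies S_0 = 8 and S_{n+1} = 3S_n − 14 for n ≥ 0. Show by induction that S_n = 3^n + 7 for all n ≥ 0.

Base case: S_0 = 8, and 3^0 + 7 = 1 + 7 = 8.
Assume S_k = 3^k + 7 for some k ≥ 0.
Then S_{k+1} = 3S_k − 14 = 3·(3^k + 7) − 14 = 3^{k+1} + 21 − 14 = 3^{k+1} + 7.
This completes the inductive step, so S_n = 3^n + 7 for all n ≥ 0.

S_n = 3^n + 7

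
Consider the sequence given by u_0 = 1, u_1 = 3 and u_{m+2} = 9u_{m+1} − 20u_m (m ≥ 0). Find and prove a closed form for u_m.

Claim: u_m = -5^m + 2·4^m.

Base cases: u_0 = 1 and -5^0 + 2·4^0 = 1; u_1 = 3 and -5^1 + 2·4^1 = 3.
Assume u_j = -5^j + 2·4^j for all 0 ≤ j ≤ r, where r ≥ 1.
Then u_{r+1} = 9u_r − 20u_{r−1} = 9·(-5^r + 2·4^r) − 20·(-5^{r−1} + 2·4^{r−1}) = -(9·5 − 20)5^{r−1} + 2·(9·4 − 20)4^{r−1} = -25·5^{r−1} + 32·4^{r−1} = -5^{r+1} + 2·4^{r+1}.
This completes the inductive step, so u_m = -5^m + 2·4^m for all m ≥ 0.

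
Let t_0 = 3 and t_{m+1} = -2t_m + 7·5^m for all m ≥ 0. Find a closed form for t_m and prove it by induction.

Claim: t_m = 2·(-2)^m + 5^m.

Base case: t_0 = 3, and 2·(-2)^0 + 5^0 = 2 + 1 = 3.
Assume t_k = 2·(-2)^k + 5^k for some k ≥ 0.
Then t_{k+1} = -2t_k + 7·5^k = -2·(2·(-2)^k + 5^k) + 7·5^k = 2·(-2)^{k+1} − 2·5^k + 7·5^k = 2·(-2)^{k+1} + 5·5^k = 2·(-2)^{k+1} + 5^{k+1}.
This completes the inductive step, so t_m = 2·(-2)^m + 5^m for all m ≥ 0.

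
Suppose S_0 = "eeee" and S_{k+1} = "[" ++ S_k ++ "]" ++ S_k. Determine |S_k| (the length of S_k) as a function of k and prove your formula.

Claim: |S_k| = 6·2^k − 2.

Base case: |S_0| = 4, and 6·2^0 − 2 = 4.
Assume |S_j| = 6·2^j − 2.
Then |S_{j+1}| = 1 + |S_j| + 1 + |S_j| = 2|S_j| + 2 = 2(6·2^j − 2) + 2 = 6·2^{j+1} − 4 + 2 = 6·2^{j+1} − 2.
By induction, |S_k| = 6·2^k − 2 for all k ≥ 0.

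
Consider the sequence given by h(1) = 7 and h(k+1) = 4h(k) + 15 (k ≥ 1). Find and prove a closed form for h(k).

Claim: h(k) = 3·4^k − 5.

Base case: h(1) = 7, and 3·4^1 − 5 = 12 − 5 = 7.
Assume h(m) = 3·4^m − 5 for some m ≥ 1.
Then h(m+1) = 4h(m) + 15 = 4·(3·4^m − 5) + 15 = 12·4^m − 20 + 15 = 3·4^{m+1} − 5.
Hence h(k) = 3·4^k − 5 for every k ≥ 1, by induction.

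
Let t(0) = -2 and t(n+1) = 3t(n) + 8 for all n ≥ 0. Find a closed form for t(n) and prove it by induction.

Claim: t(n) = 2·3^n − 4.

Base case: t(0) = -2, and 2·3^0 − 4 = 2 − 4 = -2.
Assume t(r) = 2·3^r − 4 for some r ≥ 0.
Then t(r+1) = 3t(r) + 8 = 3·(2·3^r − 4) + 8 = 6·3^r − 12 + 8 = 2·3^{r+1} − 4.
So the formula holds for r+1, and by induction t(n) = 2·3^n − 4 for all n ≥ 0.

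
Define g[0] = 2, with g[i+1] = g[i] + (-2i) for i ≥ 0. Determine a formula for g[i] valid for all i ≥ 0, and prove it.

Claim: g[i] = -i^2 + i + 2.

Base case: g[0] = 2, and -0^2 + 0 + 2 = 2.
Assume g[m] = -m^2 + m + 2.
Then g[m+1] = g[m] + (-2m) = (-m^2 + m + 2) + (-2m) = -m^2 − m + 2,
and -(m+1)^2 + (m+1) + 2 = -m^2 − m + 2.
By induction, g[i] = -i^2 + i + 2 for all i ≥ 0.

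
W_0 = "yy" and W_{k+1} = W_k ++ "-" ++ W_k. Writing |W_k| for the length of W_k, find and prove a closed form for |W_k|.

Claim: |W_k| = 3·2^k − 1.

Base case: |W_0| = 2, and 3·2^0 − 1 = 2.
Assume |W_r| = 3·2^r − 1.
Then |W_{r+1}| = |W_r| + 1 + |W_r| = 2|W_r| + 1 = 2(3·2^r − 1) + 1 = 3·2^{r+1} − 2 + 1 = 3·2^{r+1} − 1.
This completes the inductive step, so |W_k| = 3·2^k − 1 for all k ≥ 0.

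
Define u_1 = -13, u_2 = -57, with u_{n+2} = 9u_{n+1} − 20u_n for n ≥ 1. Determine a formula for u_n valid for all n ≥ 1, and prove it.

Claim: u_n = -5^n − 2·4^n.

Base cases: u_1 = -13 and -5^1 − 2·4^1 = -13; u_2 = -57 and -5^2 − 2·4^2 = -57.
Assume u_i = -5^i − 2·4^i for all 1 ≤ i ≤ j, where j ≥ 2.
Then u_{j+1} = 9u_j − 20u_{j−1} = 9·(-5^j − 2·4^j) − 20·(-5^{j−1} − 2·4^{j−1}) = -(9·5 − 20)5^{j−1} − 2·(9·4 − 20)4^{j−1} = -25·5^{j−1} − 32·4^{j−1} = -5^{j+1} − 2·4^{j+1}.
By strong induction, u_n = -5^n − 2·4^n for all n ≥ 1.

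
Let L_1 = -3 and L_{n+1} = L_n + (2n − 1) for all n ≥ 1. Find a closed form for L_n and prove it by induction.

Claim: L_n = n^2 − 2n − 2.

Base case: L_1 = -3, and 1^2 − 2·1 − 2 = -3.
Assume L_k = k^2 − 2k − 2.
Then L_{k+1} = L_k + (2k − 1) = (k^2 − 2k − 2) + (2k − 1) = k^2 − 3,
and (k+1)^2 − 2·(k+1) − 2 = k^2 − 3.
Hence L_n = n^2 − 2n − 2 for every n ≥ 1, by induction.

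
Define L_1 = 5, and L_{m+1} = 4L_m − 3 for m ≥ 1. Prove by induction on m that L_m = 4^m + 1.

Base case: L_1 = 5, and 4^1 + 1 = 4 + 1 = 5.
Assume L_j = 4^j + 1 for some j ≥ 1.
Then L_{j+1} = 4L_j − 3 = 4·(4^j + 1) − 3 = 4^{j+1} + 4 − 3 = 4^{j+1} + 1.
So the formula holds for j+1, and by induction L_m = 4^m + 1 for all m ≥ 1.

L_m = 4^m + 1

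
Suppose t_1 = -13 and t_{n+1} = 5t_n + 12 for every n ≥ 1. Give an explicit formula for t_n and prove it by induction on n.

Claim: t_n = -2·5^n − 3.

Base case: t_1 = -13, and -2·5^1 − 3 = -10 − 3 = -13.
Assume t_j = -2·5^j − 3 for some j ≥ 1.
Then t_{j+1} = 5t_j + 12 = 5·(-2·5^j − 3) + 12 = -10·5^j − 15 + 12 = -2·5^{j+1} − 3.
By induction, t_n = -2·5^n − 3 for all n ≥ 1.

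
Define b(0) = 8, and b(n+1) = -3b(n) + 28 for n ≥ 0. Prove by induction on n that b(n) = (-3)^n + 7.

Base case: b(0) = 8, and (-3)^0 + 7 = 1 + 7 = 8.
Assume b(k) = (-3)^k + 7 for some k ≥ 0.
Then b(k+1) = -3b(k) + 28 = -3·((-3)^k + 7) + 28 = -3·(-3)^k − 21 + 28 = (-3)^{k+1} + 7.
This completes the inductive step, so b(n) = (-3)^n + 7 for all n ≥ 0.

b(n) = (-3)^n + 7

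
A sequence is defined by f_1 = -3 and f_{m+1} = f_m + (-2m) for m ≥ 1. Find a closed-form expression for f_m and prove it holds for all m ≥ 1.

Claim: f_m = -m^2 + m − 3.

Base case: f_1 = -3, and -1^2 + 1 − 3 = -3.
Assume f_r = -r^2 + r − 3.
Then f_{r+1} = f_r + (-2r) = (-r^2 + r − 3) + (-2r) = -r^2 − r − 3,
and -(r+1)^2 + (r+1) − 3 = -r^2 − r − 3.
By induction, f_m = -m^2 + m − 3 for all m ≥ 1.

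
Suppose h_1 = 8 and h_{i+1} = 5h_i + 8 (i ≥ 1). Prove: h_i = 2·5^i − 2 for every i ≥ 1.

Base case: h_1 = 8, and 2·5^1 − 2 = 10 − 2 = 8.
Assume h_k = 2·5^k − 2 for some k ≥ 1.
Then h_{k+1} = 5h_k + 8 = 5·(2·5^k − 2) + 8 = 10·5^k − 10 + 8 = 2·5^{k+1} − 2.
So the formula holds for k+1, and by induction h_i = 2·5^i − 2 for all i ≥ 1.

h_i = 2·5^i − 2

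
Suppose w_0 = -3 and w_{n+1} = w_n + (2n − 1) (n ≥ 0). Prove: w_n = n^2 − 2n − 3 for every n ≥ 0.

Base case: w_0 = -3, and 0^2 − 2·0 − 3 = -3.
Assume w_r = r^2 − 2r − 3.
Then w_{r+1} = w_r + (2r − 1) = (r^2 − 2r − 3) + (2r − 1) = r^2 − 4,
and (r+1)^2 − 2·(r+1) − 3 = r^2 − 4.
This completes the inductive step, so w_n = n^2 − 2n − 3 for all n ≥ 0.

w_n = n^2 − 2n − 3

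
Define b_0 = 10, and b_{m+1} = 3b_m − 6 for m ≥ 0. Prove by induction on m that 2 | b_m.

Base case: b_0 = 10 = 2·5, so 2 | b_0.
Assume 2 | b_j, so b_j = 2t for some integer t.
Then b_{j+1} = 3b_j − 6 = 3·(2t) − 6 = 2(3t − 3), so 2 | b_{j+1}.
By induction, 2 | b_m for all m ≥ 0.

2 | b_m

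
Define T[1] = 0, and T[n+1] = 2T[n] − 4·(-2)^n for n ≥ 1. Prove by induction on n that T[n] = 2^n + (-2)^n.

Base case: T[1] = 0, and 2^1 + (-2)^1 = 2 − 2 = 0.
Assume T[k] = 2^k + (-2)^k for some k ≥ 1.
Then T[k+1] = 2T[k] − 4·(-2)^k = 2·(2^k + (-2)^k) − 4·(-2)^k = 2^{k+1} + 2·(-2)^k − 4·(-2)^k = 2^{k+1} − 2·(-2)^k = 2^{k+1} + (-2)^{k+1}.
This completes the inductive step, so T[n] = 2^n + (-2)^n for all n ≥ 1.

T[n] = 2^n + (-2)^n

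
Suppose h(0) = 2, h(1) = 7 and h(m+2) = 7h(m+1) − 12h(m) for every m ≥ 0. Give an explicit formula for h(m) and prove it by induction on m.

Claim: h(m) = 4^m + 3^m.

Base cases: h(0) = 2 and 4^0 + 3^0 = 2; h(1) = 7 and 4^1 + 3^1 = 7.
Assume h(j) = 4^j + 3^j for all 0 ≤ j ≤ r, where r ≥ 1.
Then h(r+1) = 7h(r) − 12h(r−1) = 7·(4^r + 3^r) − 12·(4^{r−1} + 3^{r−1}) = (7·4 − 12)4^{r−1} + (7·3 − 12)3^{r−1} = 16·4^{r−1} + 9·3^{r−1} = 4^{r+1} + 3^{r+1}.
By strong induction, h(m) = 4^m + 3^m for all m ≥ 0.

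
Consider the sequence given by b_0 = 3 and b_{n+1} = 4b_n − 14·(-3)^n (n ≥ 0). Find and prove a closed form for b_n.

Claim: b_n = 4^n + 2·(-3)^n.

Base case: b_0 = 3, and 4^0 + 2·(-3)^0 = 1 + 2 = 3.
Assume b_j = 4^j + 2·(-3)^j for some j ≥ 0.
Then b_{j+1} = 4b_j − 14·(-3)^j = 4·(4^j + 2·(-3)^j) − 14·(-3)^j = 4^{j+1} + 8·(-3)^j − 14·(-3)^j = 4^{j+1} − 6·(-3)^j = 4^{j+1} + 2·(-3)^{j+1}.
So the formula holds for j+1, and by induction b_n = 4^n + 2·(-3)^n for all n ≥ 0.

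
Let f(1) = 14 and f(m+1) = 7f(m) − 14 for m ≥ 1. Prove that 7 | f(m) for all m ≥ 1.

Base case: f(1) = 14 = 7·2, so 7 | f(1).
Assume 7 | f(k), so f(k) = 7t for some integer t.
Then f(k+1) = 7f(k) − 14 = 7·(7t) − 14 = 7(7t − 2), so 7 | f(k+1).
This completes the inductive step, so 7 | f(m) for all m ≥ 1.

7 | f(m)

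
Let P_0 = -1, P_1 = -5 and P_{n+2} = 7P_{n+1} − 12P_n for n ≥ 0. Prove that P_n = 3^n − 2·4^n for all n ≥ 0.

Base cases: P_0 = -1 and 3^0 − 2·4^0 = -1; P_1 = -5 and 3^1 − 2·4^1 = -5.
Assume P_j = 3^j − 2·4^j for all 0 ≤ j ≤ r, where r ≥ 1.
Then P_{r+1} = 7P_r − 12P_{r−1} = 7·(3^r − 2·4^r) − 12·(3^{r−1} − 2·4^{r−1}) = (7·3 − 12)3^{r−1} − 2·(7·4 − 12)4^{r−1} = 9·3^{r−1} − 32·4^{r−1} = 3^{r+1} − 2·4^{r+1}.
This completes the inductive step, so P_n = 3^n − 2·4^n for all n ≥ 0.

P_n = 3^n − 2·4^n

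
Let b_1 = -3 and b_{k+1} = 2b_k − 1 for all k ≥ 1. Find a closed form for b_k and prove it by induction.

Claim: b_k = -2^{k+1} + 1.

Base case: b_1 = -3, and -2^{1+1} + 1 = -4 + 1 = -3.
Assume b_r = -2^{r+1} + 1 for some r ≥ 1.
Then b_{r+1} = 2b_r − 1 = 2·(-2^{r+1} + 1) − 1 = -2^{r+2} + 2 − 1 = -2^{r+2} + 1.
So the formula holds for r+1, and by induction b_k = -2^{k+1} + 1 for all k ≥ 1.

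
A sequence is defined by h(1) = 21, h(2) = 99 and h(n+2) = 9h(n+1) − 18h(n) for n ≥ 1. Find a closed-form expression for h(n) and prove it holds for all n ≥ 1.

Claim: h(n) = 3·3^n + 2·6^n.

Base cases: h(1) = 21 and 3·3^1 + 2·6^1 = 21; h(2) = 99 and 3·3^2 + 2·6^2 = 99.
Assume h(j) = 3·3^j + 2·6^j for all 1 ≤ j ≤ r, where r ≥ 2.
Then h(r+1) = 9h(r) − 18h(r−1) = 9·(3·3^r + 2·6^r) − 18·(3·3^{r−1} + 2·6^{r−1}) = 3·(9·3 − 18)3^{r−1} + 2·(9·6 − 18)6^{r−1} = 27·3^{r−1} + 72·6^{r−1} = 3·3^{r+1} + 2·6^{r+1}.
This completes the inductive step, so h(n) = 3·3^n + 2·6^n for all n ≥ 1.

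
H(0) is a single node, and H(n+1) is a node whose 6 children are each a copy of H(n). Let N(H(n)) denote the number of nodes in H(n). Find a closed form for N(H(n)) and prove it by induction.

Claim: N(H(n)) = (6^{n+1} − 1)/5.

Base case: N(H(0)) = 1, and (6^{0+1} − 1)/5 = 1.
Assume N(H(r)) = (6^{r+1} − 1)/5.
Then N(H(r+1)) = 1 + 6N(H(r)) = 1 + 6·(6^{r+1} − 1)/5 = 1 + (6^{r+2} − 6)/5 = (5 + 6^{r+2} − 6)/5 = (6^{r+2} − 1)/5.
Hence N(H(n)) = (6^{n+1} − 1)/5 for every n ≥ 0, by induction.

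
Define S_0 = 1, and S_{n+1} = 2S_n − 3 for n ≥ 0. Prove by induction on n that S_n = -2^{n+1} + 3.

Base case: S_0 = 1, and -2^{0+1} + 3 = -2 + 3 = 1.
Assume S_r = -2^{r+1} + 3 for some r ≥ 0.
Then S_{r+1} = 2S_r − 3 = 2·(-2^{r+1} + 3) − 3 = -2^{r+2} + 6 − 3 = -2^{r+2} + 3.
This completes the inductive step, so S_n = -2^{n+1} + 3 for all n ≥ 0.

S_n = -2^{n+1} + 3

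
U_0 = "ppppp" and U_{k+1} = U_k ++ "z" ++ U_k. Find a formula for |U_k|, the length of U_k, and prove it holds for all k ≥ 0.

Claim: |U_k| = 6·2^k − 1.

Base case: |U_0| = 5, and 6·2^0 − 1 = 5.
Assume |U_j| = 6·2^j − 1.
Then |U_{j+1}| = |U_j| + 1 + |U_j| = 2|U_j| + 1 = 2(6·2^j − 1) + 1 = 6·2^{j+1} − 2 + 1 = 6·2^{j+1} − 1.
By induction, |U_k| = 6·2^k − 1 for all k ≥ 0.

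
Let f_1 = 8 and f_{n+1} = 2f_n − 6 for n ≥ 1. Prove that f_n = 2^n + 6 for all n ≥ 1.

Base case: f_1 = 8, and 2^1 + 6 = 2 + 6 = 8.
Assume f_j = 2^j + 6 for some j ≥ 1.
Then f_{j+1} = 2f_j − 6 = 2·(2^j + 6) − 6 = 2^{j+1} + 12 − 6 = 2^{j+1} + 6.
This completes the inductive step, so f_n = 2^n + 6 for all n ≥ 1.

f_n = 2^n + 6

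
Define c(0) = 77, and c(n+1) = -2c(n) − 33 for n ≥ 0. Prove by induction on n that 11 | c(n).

Base case: c(0) = 77 = 11·7, so 11 | c(0).
Assume 11 | c(k), so c(k) = 11t for some integer t.
Then c(k+1) = -2c(k) − 33 = -2·(11t) − 33 = 11(-2t − 3), so 11 | c(k+1).
So the property holds for k+1, and by induction 11 | c(n) for all n ≥ 0.

11 | c(n)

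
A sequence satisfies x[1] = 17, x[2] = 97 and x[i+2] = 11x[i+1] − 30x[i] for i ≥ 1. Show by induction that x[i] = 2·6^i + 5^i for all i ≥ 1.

Base cases: x[1] = 17 and 2·6^1 + 5^1 = 17; x[2] = 97 and 2·6^2 + 5^2 = 97.
Assume x[t] = 2·6^t + 5^t for all 1 ≤ t ≤ j, where j ≥ 2.
Then x[j+1] = 11x[j] − 30x[j−1] = 11·(2·6^j + 5^j) − 30·(2·6^{j−1} + 5^{j−1}) = 2·(11·6 − 30)6^{j−1} + (11·5 − 30)5^{j−1} = 72·6^{j−1} + 25·5^{j−1} = 2·6^{j+1} + 5^{j+1}.
So the formula holds for j+1, and by strong induction x[i] = 2·6^i + 5^i for all i ≥ 1.

x[i] = 2·6^i + 5^i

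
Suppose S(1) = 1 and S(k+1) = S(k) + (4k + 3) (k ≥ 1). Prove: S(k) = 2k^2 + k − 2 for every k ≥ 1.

Base case: S(1) = 1, and 2·1^2 + 1 − 2 = 1.
Assume S(r) = 2r^2 + r − 2.
Then S(r+1) = S(r) + (4r + 3) = (2r^2 + r − 2) + (4r + 3) = 2r^2 + 5r + 1,
and 2·(r+1)^2 + (r+1) − 2 = 2r^2 + 5r + 1.
By induction, S(k) = 2k^2 + k − 2 for all k ≥ 1.

S(k) = 2k^2 + k − 2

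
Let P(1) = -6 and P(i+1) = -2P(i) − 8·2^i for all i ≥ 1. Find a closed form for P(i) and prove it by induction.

Claim: P(i) = (-2)^i − 2·2^i.

Base case: P(1) = -6, and (-2)^1 − 2·2^1 = -2 − 4 = -6.
Assume P(m) = (-2)^m − 2·2^m for some m ≥ 1.
Then P(m+1) = -2P(m) − 8·2^m = -2·((-2)^m − 2·2^m) − 8·2^m = (-2)^{m+1} + 4·2^m − 8·2^m = (-2)^{m+1} − 4·2^m = (-2)^{m+1} − 2·2^{m+1}.
By induction, P(i) = (-2)^i − 2·2^i for all i ≥ 1.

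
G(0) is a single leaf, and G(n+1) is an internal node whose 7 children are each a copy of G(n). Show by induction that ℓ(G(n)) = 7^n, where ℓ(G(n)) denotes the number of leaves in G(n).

Base case: ℓ(G(0)) = 1, and 7^0 = 1.
Assume ℓ(G(r)) = 7^r.
Then ℓ(G(r+1)) = 7·ℓ(G(r)) = 7·7^r = 7^{r+1}.
So the formula holds for r+1, and by induction ℓ(G(n)) = 7^n for all n ≥ 0.

ℓ(G(n)) = 7^n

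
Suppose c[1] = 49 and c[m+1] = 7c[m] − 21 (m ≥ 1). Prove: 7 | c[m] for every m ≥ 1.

Base case: c[1] = 49 = 7·7, so 7 | c[1].
Assume 7 | c[k], so c[k] = 7t for some integer t.
Then c[k+1] = 7c[k] − 21 = 7·(7t) − 21 = 7(7t − 3), so 7 | c[k+1].
So the property holds for k+1, and by induction 7 | c[m] for all m ≥ 1.

7 | c[m]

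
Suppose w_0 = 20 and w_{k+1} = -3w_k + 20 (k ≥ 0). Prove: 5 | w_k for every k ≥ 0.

Base case: w_0 = 20 = 5·4, so 5 | w_0.
Assume 5 | w_m, so w_m = 5t for some integer t.
Then w_{m+1} = -3w_m + 20 = -3·(5t) + 20 = 5(-3t + 4), so 5 | w_{m+1}.
Hence 5 | w_k for every k ≥ 0, by induction.

5 | w_k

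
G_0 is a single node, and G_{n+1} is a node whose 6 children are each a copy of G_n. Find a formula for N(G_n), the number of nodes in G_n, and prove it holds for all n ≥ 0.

Claim: N(G_n) = (6^{n+1} − 1)/5.

Base case: N(G_0) = 1, and (6^{0+1} − 1)/5 = 1.
Assume N(G_k) = (6^{k+1} − 1)/5.
Then N(G_{k+1}) = 1 + 6N(G_k) = 1 + 6·(6^{k+1} − 1)/5 = 1 + (6^{k+2} − 6)/5 = (5 + 6^{k+2} − 6)/5 = (6^{k+2} − 1)/5.
So the formula holds for k+1, and by induction N(G_n) = (6^{n+1} − 1)/5 for all n ≥ 0.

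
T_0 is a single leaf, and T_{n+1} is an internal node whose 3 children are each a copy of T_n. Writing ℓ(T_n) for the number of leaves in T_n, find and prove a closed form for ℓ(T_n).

Claim: ℓ(T_n) = 3^n.

Base case: ℓ(T_0) = 1, and 3^0 = 1.
Assume ℓ(T_m) = 3^m.
Then ℓ(T_{m+1}) = 3·ℓ(T_m) = 3·3^m = 3^{m+1}.
So the formula holds for m+1, and by induction ℓ(T_n) = 3^n for all n ≥ 0.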